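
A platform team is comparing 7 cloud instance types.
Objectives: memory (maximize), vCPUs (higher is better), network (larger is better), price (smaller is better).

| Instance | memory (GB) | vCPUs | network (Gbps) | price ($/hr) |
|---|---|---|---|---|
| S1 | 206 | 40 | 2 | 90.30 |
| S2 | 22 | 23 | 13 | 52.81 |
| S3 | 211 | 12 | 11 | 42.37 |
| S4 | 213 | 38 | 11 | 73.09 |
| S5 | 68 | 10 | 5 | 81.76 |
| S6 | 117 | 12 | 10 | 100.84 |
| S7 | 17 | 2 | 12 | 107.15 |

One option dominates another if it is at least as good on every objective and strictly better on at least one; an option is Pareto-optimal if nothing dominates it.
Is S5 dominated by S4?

S4 vs S5: memory 213≥68, vCPUs 38≥10, network 11≥5, price 73.09≤81.76 — S4 is at least as good on every objective with at least one strict improvement.

Yes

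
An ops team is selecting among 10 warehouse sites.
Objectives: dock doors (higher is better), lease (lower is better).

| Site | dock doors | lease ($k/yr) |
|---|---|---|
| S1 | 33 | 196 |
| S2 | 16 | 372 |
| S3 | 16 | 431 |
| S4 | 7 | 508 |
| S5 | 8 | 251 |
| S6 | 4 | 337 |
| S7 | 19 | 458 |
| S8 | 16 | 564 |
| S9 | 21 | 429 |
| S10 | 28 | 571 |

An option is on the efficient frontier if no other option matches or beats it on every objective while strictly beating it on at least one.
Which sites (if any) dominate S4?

S1, S2, S3, S5, S7, S9

S1: dock doors 33≥7, lease 196≤508 — dominates S4.
S2: dock doors 16≥7, lease 372≤508 — dominates S4.
S3: dock doors 16≥7, lease 431≤508 — dominates S4.
S5: dock doors 8≥7, lease 251≤508 — dominates S4.
S7: dock doors 19≥7, lease 458≤508 — dominates S4.
S9: dock doors 21≥7, lease 429≤508 — dominates S4.
Others (S6, S8, S10) are each worse than S4 on at least one objective.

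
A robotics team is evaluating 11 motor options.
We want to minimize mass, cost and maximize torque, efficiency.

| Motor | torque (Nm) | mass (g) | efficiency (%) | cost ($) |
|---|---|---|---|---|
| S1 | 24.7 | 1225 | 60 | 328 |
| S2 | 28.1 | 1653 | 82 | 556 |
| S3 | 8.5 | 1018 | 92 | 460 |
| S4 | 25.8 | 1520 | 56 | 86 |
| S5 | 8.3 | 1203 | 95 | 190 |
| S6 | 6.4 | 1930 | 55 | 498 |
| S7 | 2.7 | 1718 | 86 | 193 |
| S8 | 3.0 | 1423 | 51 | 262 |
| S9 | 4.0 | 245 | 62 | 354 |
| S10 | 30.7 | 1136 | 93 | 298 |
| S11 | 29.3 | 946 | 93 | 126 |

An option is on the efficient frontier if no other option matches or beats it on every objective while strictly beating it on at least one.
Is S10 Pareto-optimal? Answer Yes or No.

S1: worse on torque (24.7 vs 30.7).
S2: worse on torque (28.1 vs 30.7).
S3: worse on torque (8.5 vs 30.7).
S4: worse on torque (25.8 vs 30.7).
S5: worse on torque (8.3 vs 30.7).
S6: worse on torque (6.4 vs 30.7).
S7: worse on torque (2.7 vs 30.7).
S8: worse on torque (3.0 vs 30.7).
S9: worse on torque (4.0 vs 30.7).
S11: worse on torque (29.3 vs 30.7).
No option is at least as good as S10 on every objective and strictly better on one.

Yes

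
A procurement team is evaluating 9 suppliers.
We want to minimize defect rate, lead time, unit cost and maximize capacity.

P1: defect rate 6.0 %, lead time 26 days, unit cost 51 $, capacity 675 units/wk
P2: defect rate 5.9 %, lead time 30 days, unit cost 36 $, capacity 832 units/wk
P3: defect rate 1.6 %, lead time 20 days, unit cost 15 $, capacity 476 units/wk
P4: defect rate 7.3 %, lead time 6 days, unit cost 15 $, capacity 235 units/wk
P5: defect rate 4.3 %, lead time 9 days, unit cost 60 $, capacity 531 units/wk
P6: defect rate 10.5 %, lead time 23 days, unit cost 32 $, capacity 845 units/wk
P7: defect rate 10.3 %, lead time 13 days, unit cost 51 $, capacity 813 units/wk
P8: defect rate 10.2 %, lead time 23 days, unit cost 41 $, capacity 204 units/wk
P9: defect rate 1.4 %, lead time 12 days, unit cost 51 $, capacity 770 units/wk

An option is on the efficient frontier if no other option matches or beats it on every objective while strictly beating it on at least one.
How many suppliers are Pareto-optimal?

P1: dominated by P9 (defect rate 1.4≤6.0, lead time 12≤26, unit cost 51≤51, capacity 770≥675).
P2: not dominated.
P3: not dominated.
P4: not dominated (best lead time).
P5: not dominated.
P6: not dominated (best capacity).
P7: not dominated.
P8: dominated by P3 (defect rate 1.6≤10.2, lead time 20≤23, unit cost 15≤41, capacity 476≥204).
P9: not dominated (best defect rate).
Pareto-optimal: P2, P3, P4, P5, P6, P7, P9 → 7.

7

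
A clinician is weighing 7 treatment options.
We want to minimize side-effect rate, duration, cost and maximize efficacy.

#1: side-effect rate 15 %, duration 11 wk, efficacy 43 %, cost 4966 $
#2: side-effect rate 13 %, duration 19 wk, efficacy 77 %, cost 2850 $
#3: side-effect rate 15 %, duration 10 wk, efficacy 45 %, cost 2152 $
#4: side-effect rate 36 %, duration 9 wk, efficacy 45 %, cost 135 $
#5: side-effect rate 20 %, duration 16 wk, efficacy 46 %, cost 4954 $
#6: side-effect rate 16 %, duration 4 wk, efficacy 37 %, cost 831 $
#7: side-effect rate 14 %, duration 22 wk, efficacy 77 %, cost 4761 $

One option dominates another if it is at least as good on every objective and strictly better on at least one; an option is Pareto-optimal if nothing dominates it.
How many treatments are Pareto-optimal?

#1: dominated by #3 (side-effect rate 15≤15, duration 10≤11, efficacy 45≥43, cost 2152≤4966).
#2: not dominated (best side-effect rate).
#3: not dominated.
#4: not dominated (best cost).
#5: not dominated.
#6: not dominated (best duration).
#7: dominated by #2 (side-effect rate 13≤14, duration 19≤22, efficacy 77≥77, cost 2850≤4761).
Pareto-optimal: #2, #3, #4, #5, #6 → 5.

5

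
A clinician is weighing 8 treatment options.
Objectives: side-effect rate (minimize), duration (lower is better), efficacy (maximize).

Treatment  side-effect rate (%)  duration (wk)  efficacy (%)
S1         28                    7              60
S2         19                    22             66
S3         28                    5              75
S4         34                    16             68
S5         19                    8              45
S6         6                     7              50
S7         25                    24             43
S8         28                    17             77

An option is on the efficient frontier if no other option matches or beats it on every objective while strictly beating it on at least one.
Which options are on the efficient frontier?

S1: dominated by S3 (side-effect rate 28≤28, duration 5≤7, efficacy 75≥60).
S2: not dominated.
S3: not dominated (best duration).
S4: dominated by S3 (side-effect rate 28≤34, duration 5≤16, efficacy 75≥68).
S5: dominated by S6 (side-effect rate 6≤19, duration 7≤8, efficacy 50≥45).
S6: not dominated (best side-effect rate).
S7: dominated by S2 (side-effect rate 19≤25, duration 22≤24, efficacy 66≥43).
S8: not dominated (best efficacy).

S2, S3, S6, S8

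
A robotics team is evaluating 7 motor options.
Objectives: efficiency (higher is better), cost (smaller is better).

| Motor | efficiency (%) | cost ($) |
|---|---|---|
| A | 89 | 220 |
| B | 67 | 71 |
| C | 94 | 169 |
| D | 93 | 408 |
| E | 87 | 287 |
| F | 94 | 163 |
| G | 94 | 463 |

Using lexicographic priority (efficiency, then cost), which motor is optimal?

F

First maximize efficiency: best is 94, kept {C, F, G}.
Then minimize cost: best is 163, kept {F}.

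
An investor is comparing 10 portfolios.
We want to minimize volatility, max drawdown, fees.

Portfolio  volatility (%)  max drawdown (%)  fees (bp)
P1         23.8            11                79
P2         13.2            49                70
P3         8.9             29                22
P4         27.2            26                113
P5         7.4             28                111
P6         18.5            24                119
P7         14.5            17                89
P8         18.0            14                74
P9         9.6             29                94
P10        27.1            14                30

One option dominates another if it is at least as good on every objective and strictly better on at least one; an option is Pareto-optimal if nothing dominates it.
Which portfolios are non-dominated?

P1: not dominated (best max drawdown).
P2: dominated by P3 (volatility 8.9≤13.2, max drawdown 29≤49, fees 22≤70).
P3: not dominated (best fees).
P4: dominated by P1 (volatility 23.8≤27.2, max drawdown 11≤26, fees 79≤113).
P5: not dominated (best volatility).
P6: dominated by P7 (volatility 14.5≤18.5, max drawdown 17≤24, fees 89≤119).
P7: not dominated.
P8: not dominated.
P9: dominated by P3 (volatility 8.9≤9.6, max drawdown 29≤29, fees 22≤94).
P10: not dominated.

P1, P3, P5, P7, P8, P10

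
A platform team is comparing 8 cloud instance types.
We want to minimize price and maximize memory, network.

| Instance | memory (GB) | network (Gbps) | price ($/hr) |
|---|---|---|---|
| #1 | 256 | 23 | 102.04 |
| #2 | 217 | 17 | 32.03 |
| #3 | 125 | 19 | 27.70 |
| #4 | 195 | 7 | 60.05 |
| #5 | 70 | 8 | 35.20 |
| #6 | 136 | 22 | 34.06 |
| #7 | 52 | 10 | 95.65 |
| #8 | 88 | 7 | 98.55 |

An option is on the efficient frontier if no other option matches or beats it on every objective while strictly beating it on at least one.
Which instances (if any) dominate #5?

#2, #3, #6

#2: memory 217≥70, network 17≥8, price 32.03≤35.20 — dominates #5.
#3: memory 125≥70, network 19≥8, price 27.70≤35.20 — dominates #5.
#6: memory 136≥70, network 22≥8, price 34.06≤35.20 — dominates #5.
Others (#1, #4, #7, #8) are each worse than #5 on at least one objective.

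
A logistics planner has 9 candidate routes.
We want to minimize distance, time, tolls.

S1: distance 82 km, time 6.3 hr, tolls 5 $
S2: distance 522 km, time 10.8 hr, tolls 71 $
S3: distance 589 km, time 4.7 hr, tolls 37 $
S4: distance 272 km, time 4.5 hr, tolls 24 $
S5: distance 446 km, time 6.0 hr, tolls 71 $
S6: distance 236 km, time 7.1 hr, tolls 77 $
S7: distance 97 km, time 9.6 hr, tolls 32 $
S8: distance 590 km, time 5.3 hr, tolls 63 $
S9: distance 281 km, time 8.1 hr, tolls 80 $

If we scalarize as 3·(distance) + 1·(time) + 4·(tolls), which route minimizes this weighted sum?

S1: 3·82 + 1·6.3 + 4·5 = 272.3
S2: 3·522 + 1·10.8 + 4·71 = 1860.8
S3: 3·589 + 1·4.7 + 4·37 = 1919.7
S4: 3·272 + 1·4.5 + 4·24 = 916.5
S5: 3·446 + 1·6.0 + 4·71 = 1628.0
S6: 3·236 + 1·7.1 + 4·77 = 1023.1
S7: 3·97 + 1·9.6 + 4·32 = 428.6
S8: 3·590 + 1·5.3 + 4·63 = 2027.3
S9: 3·281 + 1·8.1 + 4·80 = 1171.1
Lowest: S1 at 272.3.

S1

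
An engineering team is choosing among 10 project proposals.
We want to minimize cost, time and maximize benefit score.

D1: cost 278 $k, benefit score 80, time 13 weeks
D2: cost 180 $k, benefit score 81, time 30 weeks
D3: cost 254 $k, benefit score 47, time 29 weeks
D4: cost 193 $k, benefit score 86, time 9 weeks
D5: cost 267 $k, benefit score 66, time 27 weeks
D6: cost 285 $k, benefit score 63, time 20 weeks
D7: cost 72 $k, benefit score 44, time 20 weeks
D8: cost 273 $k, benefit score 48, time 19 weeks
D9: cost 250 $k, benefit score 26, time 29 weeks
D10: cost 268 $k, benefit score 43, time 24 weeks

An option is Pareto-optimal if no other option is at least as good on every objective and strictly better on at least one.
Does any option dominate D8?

D4 vs D8: cost 193≤273, benefit score 86≥48, time 9≤19 — D4 is at least as good on every objective and strictly better on at least one, so D4 dominates D8.

Yes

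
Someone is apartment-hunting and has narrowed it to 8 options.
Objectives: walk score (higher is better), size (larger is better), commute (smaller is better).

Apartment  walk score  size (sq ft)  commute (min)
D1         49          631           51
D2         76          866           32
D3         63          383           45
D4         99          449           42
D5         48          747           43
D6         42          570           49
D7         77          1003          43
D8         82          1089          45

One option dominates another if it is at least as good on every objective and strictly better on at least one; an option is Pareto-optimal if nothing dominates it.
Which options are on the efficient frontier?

D2, D4, D7, D8

D1: dominated by D2 (walk score 76≥49, size 866≥631, commute 32≤51).
D2: not dominated (best commute).
D3: dominated by D2 (walk score 76≥63, size 866≥383, commute 32≤45).
D4: not dominated (best walk score).
D5: dominated by D2 (walk score 76≥48, size 866≥747, commute 32≤43).
D6: dominated by D2 (walk score 76≥42, size 866≥570, commute 32≤49).
D7: not dominated.
D8: not dominated (best size).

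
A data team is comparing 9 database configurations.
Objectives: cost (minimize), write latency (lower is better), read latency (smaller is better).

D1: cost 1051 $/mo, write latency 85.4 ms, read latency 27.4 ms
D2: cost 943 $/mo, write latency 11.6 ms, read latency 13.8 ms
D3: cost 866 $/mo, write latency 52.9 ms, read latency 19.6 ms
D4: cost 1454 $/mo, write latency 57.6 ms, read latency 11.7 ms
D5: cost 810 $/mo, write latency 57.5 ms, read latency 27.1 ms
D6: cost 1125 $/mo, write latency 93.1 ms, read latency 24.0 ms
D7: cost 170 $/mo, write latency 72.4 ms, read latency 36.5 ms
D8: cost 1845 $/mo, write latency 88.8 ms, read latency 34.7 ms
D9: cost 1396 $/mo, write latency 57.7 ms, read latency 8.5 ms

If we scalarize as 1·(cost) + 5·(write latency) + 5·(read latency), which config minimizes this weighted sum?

D7

D1: 1·1051 + 5·85.4 + 5·27.4 = 1615.0
D2: 1·943 + 5·11.6 + 5·13.8 = 1070.0
D3: 1·866 + 5·52.9 + 5·19.6 = 1228.5
D4: 1·1454 + 5·57.6 + 5·11.7 = 1800.5
D5: 1·810 + 5·57.5 + 5·27.1 = 1233.0
D6: 1·1125 + 5·93.1 + 5·24.0 = 1710.5
D7: 1·170 + 5·72.4 + 5·36.5 = 714.5
D8: 1·1845 + 5·88.8 + 5·34.7 = 2462.5
D9: 1·1396 + 5·57.7 + 5·8.5 = 1727.0
Lowest: D7 at 714.5.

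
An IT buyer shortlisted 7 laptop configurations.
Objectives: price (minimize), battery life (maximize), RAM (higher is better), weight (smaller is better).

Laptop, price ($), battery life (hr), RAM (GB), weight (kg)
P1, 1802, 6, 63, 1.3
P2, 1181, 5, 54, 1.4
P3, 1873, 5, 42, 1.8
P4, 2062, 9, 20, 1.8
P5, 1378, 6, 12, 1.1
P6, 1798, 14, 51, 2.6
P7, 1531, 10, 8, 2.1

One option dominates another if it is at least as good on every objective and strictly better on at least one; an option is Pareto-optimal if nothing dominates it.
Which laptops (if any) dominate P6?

P1: worse on price (1802 vs 1798).
P2: worse on battery life (5 vs 14).
P3: worse on price (1873 vs 1798).
P4: worse on price (2062 vs 1798).
P5: worse on battery life (6 vs 14).
P7: worse on battery life (10 vs 14).
No option dominates P6.

none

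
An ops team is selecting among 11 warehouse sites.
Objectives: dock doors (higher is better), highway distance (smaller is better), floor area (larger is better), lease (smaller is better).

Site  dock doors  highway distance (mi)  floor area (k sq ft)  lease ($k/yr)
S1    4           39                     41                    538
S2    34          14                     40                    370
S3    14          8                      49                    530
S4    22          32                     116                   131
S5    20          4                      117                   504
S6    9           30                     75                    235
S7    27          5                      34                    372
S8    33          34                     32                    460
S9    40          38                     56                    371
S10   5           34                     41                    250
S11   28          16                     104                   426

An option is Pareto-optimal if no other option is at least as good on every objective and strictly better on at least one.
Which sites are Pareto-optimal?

S1: dominated by S3 (dock doors 14≥4, highway distance 8≤39, floor area 49≥41, lease 530≤538).
S2: not dominated.
S3: dominated by S5 (dock doors 20≥14, highway distance 4≤8, floor area 117≥49, lease 504≤530).
S4: not dominated (best lease).
S5: not dominated (best highway distance).
S6: not dominated.
S7: not dominated.
S8: dominated by S2 (dock doors 34≥33, highway distance 14≤34, floor area 40≥32, lease 370≤460).
S9: not dominated (best dock doors).
S10: dominated by S4 (dock doors 22≥5, highway distance 32≤34, floor area 116≥41, lease 131≤250).
S11: not dominated.

S2, S4, S5, S6, S7, S9, S11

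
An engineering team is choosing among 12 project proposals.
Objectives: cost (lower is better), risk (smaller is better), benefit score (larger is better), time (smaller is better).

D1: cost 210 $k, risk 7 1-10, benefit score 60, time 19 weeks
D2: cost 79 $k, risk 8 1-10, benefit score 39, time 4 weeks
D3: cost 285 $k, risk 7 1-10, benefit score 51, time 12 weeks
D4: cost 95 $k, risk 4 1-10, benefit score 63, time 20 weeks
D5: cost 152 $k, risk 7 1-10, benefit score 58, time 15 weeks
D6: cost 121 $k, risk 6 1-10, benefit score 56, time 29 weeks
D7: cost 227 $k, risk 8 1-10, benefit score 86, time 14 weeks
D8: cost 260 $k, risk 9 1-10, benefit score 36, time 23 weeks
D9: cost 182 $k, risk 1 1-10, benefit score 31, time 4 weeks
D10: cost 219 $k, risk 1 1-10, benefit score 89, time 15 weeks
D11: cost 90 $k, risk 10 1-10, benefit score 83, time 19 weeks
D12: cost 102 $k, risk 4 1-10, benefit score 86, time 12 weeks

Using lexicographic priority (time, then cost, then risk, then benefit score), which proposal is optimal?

First minimize time: best is 4, kept {D2, D9}.
Then minimize cost: best is 79, kept {D2}.

D2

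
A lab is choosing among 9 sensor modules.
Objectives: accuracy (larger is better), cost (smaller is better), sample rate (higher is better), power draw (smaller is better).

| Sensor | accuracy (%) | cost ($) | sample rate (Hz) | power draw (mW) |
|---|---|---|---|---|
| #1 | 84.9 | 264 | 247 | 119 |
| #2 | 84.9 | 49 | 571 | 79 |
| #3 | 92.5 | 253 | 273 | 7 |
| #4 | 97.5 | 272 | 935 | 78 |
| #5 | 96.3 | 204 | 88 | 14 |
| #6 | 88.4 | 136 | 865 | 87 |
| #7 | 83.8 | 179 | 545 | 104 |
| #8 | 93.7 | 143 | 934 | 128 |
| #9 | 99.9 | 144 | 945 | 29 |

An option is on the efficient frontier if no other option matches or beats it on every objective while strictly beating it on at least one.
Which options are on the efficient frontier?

#2, #3, #5, #6, #8, #9

#1: dominated by #2 (accuracy 84.9≥84.9, cost 49≤264, sample rate 571≥247, power draw 79≤119).
#2: not dominated (best cost).
#3: not dominated (best power draw).
#4: dominated by #9 (accuracy 99.9≥97.5, cost 144≤272, sample rate 945≥935, power draw 29≤78).
#5: not dominated.
#6: not dominated.
#7: dominated by #2 (accuracy 84.9≥83.8, cost 49≤179, sample rate 571≥545, power draw 79≤104).
#8: not dominated.
#9: not dominated (best accuracy).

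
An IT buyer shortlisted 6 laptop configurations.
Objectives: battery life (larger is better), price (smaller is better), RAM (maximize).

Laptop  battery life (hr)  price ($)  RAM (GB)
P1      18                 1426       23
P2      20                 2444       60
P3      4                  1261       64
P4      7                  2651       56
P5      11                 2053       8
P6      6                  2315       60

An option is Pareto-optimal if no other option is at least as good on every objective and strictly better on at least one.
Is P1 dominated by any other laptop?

P2: worse on price (2444 vs 1426).
P3: worse on battery life (4 vs 18).
P4: worse on battery life (7 vs 18).
P5: worse on battery life (11 vs 18).
P6: worse on battery life (6 vs 18).
No option is at least as good as P1 on every objective and strictly better on one.

No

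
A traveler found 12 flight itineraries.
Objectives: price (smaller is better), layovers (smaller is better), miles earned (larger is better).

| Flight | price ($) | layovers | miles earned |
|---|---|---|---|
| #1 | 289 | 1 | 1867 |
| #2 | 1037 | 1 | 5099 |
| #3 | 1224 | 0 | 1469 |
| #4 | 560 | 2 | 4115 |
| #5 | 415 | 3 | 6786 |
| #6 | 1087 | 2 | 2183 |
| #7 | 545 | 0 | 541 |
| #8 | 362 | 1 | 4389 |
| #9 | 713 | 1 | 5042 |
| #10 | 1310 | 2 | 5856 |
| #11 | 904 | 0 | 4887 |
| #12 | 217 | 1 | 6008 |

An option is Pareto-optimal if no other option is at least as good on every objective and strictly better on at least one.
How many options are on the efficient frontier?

4

#1: dominated by #12 (price 217≤289, layovers 1≤1, miles earned 6008≥1867).
#2: dominated by #12 (price 217≤1037, layovers 1≤1, miles earned 6008≥5099).
#3: dominated by #11 (price 904≤1224, layovers 0≤0, miles earned 4887≥1469).
#4: dominated by #8 (price 362≤560, layovers 1≤2, miles earned 4389≥4115).
#5: not dominated (best miles earned).
#6: dominated by #2 (price 1037≤1087, layovers 1≤2, miles earned 5099≥2183).
#7: not dominated.
#8: dominated by #12 (price 217≤362, layovers 1≤1, miles earned 6008≥4389).
#9: dominated by #12 (price 217≤713, layovers 1≤1, miles earned 6008≥5042).
#10: dominated by #12 (price 217≤1310, layovers 1≤2, miles earned 6008≥5856).
#11: not dominated.
#12: not dominated (best price).
Pareto-optimal: #5, #7, #11, #12 → 4.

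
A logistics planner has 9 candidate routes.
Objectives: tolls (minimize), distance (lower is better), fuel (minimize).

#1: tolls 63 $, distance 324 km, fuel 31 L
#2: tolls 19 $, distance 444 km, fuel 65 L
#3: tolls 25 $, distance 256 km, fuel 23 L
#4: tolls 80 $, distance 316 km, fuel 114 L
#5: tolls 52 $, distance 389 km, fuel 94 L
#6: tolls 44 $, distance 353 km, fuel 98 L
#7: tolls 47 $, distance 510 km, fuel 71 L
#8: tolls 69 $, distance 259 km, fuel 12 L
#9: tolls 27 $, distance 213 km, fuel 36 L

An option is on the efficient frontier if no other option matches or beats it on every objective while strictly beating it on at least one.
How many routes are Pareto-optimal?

4

#1: dominated by #3 (tolls 25≤63, distance 256≤324, fuel 23≤31).
#2: not dominated (best tolls).
#3: not dominated.
#4: dominated by #3 (tolls 25≤80, distance 256≤316, fuel 23≤114).
#5: dominated by #3 (tolls 25≤52, distance 256≤389, fuel 23≤94).
#6: dominated by #3 (tolls 25≤44, distance 256≤353, fuel 23≤98).
#7: dominated by #2 (tolls 19≤47, distance 444≤510, fuel 65≤71).
#8: not dominated (best fuel).
#9: not dominated (best distance).
Pareto-optimal: #2, #3, #8, #9 → 4.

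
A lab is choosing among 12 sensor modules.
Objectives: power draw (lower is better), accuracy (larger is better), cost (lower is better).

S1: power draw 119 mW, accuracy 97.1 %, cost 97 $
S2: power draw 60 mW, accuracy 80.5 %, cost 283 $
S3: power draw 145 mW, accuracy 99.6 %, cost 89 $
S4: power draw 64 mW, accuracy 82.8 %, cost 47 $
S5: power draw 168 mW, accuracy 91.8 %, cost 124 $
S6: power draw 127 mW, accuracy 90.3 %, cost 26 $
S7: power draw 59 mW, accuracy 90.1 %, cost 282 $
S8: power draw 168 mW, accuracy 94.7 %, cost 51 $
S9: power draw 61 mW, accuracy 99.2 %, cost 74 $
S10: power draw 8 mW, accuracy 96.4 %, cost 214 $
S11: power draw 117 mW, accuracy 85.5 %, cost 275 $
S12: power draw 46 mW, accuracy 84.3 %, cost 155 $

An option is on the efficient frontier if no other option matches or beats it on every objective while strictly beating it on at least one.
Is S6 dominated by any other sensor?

No

S1: worse on cost (97 vs 26).
S2: worse on accuracy (80.5 vs 90.3).
S3: worse on power draw (145 vs 127).
S4: worse on accuracy (82.8 vs 90.3).
S5: worse on power draw (168 vs 127).
S7: worse on accuracy (90.1 vs 90.3).
S8: worse on power draw (168 vs 127).
S9: worse on cost (74 vs 26).
S10: worse on cost (214 vs 26).
S11: worse on accuracy (85.5 vs 90.3).
S12: worse on accuracy (84.3 vs 90.3).
No option is at least as good as S6 on every objective and strictly better on one.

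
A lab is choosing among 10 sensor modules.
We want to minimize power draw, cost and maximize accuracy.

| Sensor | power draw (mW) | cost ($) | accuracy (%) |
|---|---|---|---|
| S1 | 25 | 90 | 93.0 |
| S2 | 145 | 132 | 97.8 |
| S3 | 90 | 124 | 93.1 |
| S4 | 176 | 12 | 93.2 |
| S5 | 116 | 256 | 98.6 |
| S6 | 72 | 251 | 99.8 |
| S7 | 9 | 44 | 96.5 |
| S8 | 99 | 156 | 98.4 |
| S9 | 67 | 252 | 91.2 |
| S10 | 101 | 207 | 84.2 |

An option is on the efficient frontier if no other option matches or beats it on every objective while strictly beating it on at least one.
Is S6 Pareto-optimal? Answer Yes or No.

Yes

S1: worse on accuracy (93.0 vs 99.8).
S2: worse on power draw (145 vs 72).
S3: worse on power draw (90 vs 72).
S4: worse on power draw (176 vs 72).
S5: worse on power draw (116 vs 72).
S7: worse on accuracy (96.5 vs 99.8).
S8: worse on power draw (99 vs 72).
S9: worse on cost (252 vs 251).
S10: worse on power draw (101 vs 72).
No option is at least as good as S6 on every objective and strictly better on one.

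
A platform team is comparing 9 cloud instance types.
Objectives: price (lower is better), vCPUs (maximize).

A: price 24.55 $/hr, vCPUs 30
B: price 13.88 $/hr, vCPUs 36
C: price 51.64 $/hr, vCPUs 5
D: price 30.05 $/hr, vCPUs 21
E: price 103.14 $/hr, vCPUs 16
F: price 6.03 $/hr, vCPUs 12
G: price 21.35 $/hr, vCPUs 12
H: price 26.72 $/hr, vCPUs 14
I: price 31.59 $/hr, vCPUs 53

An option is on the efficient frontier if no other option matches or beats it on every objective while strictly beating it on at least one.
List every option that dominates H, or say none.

A, B

A: price 24.55≤26.72, vCPUs 30≥14 — dominates H.
B: price 13.88≤26.72, vCPUs 36≥14 — dominates H.
Others (C, D, E, F, G, I) are each worse than H on at least one objective.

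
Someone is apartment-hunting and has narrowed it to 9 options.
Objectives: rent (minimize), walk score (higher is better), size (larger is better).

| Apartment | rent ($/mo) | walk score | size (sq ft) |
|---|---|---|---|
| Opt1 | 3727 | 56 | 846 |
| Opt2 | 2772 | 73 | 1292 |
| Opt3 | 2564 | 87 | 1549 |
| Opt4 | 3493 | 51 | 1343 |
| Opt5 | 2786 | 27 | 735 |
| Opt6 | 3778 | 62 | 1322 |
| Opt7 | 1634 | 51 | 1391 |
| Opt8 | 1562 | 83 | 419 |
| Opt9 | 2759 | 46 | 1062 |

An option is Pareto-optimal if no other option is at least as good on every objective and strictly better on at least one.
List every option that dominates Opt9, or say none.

Opt3: rent 2564≤2759, walk score 87≥46, size 1549≥1062 — dominates Opt9.
Opt7: rent 1634≤2759, walk score 51≥46, size 1391≥1062 — dominates Opt9.
Others (Opt1, Opt2, Opt4, Opt5, Opt6, Opt8) are each worse than Opt9 on at least one objective.

Opt3, Opt7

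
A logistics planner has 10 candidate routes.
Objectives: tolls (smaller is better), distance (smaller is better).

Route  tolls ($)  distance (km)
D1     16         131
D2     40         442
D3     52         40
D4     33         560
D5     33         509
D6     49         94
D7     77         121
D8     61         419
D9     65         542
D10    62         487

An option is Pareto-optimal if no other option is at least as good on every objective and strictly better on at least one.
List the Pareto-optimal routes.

D1, D3, D6

D1: not dominated (best tolls).
D2: dominated by D1 (tolls 16≤40, distance 131≤442).
D3: not dominated (best distance).
D4: dominated by D1 (tolls 16≤33, distance 131≤560).
D5: dominated by D1 (tolls 16≤33, distance 131≤509).
D6: not dominated.
D7: dominated by D3 (tolls 52≤77, distance 40≤121).
D8: dominated by D1 (tolls 16≤61, distance 131≤419).
D9: dominated by D1 (tolls 16≤65, distance 131≤542).
D10: dominated by D1 (tolls 16≤62, distance 131≤487).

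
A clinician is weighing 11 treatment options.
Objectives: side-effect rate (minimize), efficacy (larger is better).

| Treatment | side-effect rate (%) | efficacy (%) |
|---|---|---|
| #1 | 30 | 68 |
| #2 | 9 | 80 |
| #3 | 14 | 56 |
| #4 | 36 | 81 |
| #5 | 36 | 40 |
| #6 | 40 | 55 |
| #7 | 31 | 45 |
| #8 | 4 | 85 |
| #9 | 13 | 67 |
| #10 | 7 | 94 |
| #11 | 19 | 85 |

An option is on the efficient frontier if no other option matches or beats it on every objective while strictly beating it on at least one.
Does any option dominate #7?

#1 vs #7: side-effect rate 30≤31, efficacy 68≥45 — #1 is at least as good on every objective and strictly better on at least one, so #1 dominates #7.

Yes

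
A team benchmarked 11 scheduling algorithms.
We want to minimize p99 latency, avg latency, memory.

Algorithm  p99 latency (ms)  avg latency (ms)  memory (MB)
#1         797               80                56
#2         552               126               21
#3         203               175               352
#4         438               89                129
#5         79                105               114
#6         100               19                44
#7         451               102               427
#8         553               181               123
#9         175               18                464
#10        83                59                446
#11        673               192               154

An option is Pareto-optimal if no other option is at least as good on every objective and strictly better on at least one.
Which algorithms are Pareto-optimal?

#1: dominated by #6 (p99 latency 100≤797, avg latency 19≤80, memory 44≤56).
#2: not dominated (best memory).
#3: dominated by #5 (p99 latency 79≤203, avg latency 105≤175, memory 114≤352).
#4: dominated by #6 (p99 latency 100≤438, avg latency 19≤89, memory 44≤129).
#5: not dominated (best p99 latency).
#6: not dominated.
#7: dominated by #4 (p99 latency 438≤451, avg latency 89≤102, memory 129≤427).
#8: dominated by #2 (p99 latency 552≤553, avg latency 126≤181, memory 21≤123).
#9: not dominated (best avg latency).
#10: not dominated.
#11: dominated by #2 (p99 latency 552≤673, avg latency 126≤192, memory 21≤154).

#2, #5, #6, #9, #10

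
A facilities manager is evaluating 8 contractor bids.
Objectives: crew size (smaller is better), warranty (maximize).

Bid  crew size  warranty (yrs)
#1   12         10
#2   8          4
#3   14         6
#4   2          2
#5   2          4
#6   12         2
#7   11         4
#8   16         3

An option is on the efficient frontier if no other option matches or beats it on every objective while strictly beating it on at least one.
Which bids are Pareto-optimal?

#1: not dominated (best warranty).
#2: dominated by #5 (crew size 2≤8, warranty 4≥4).
#3: dominated by #1 (crew size 12≤14, warranty 10≥6).
#4: dominated by #5 (crew size 2≤2, warranty 4≥2).
#5: not dominated.
#6: dominated by #1 (crew size 12≤12, warranty 10≥2).
#7: dominated by #2 (crew size 8≤11, warranty 4≥4).
#8: dominated by #1 (crew size 12≤16, warranty 10≥3).

#1, #5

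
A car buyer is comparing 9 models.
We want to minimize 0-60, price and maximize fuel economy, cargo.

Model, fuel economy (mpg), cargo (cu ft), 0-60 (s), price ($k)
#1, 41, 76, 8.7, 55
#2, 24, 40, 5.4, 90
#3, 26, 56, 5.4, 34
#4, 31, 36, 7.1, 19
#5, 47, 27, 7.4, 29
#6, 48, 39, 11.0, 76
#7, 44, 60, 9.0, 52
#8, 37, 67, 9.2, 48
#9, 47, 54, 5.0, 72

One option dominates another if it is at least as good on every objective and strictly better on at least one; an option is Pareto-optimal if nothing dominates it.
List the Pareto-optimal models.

#1: not dominated (best cargo).
#2: dominated by #3 (fuel economy 26≥24, cargo 56≥40, 0-60 5.4≤5.4, price 34≤90).
#3: not dominated.
#4: not dominated (best price).
#5: not dominated.
#6: not dominated (best fuel economy).
#7: not dominated.
#8: not dominated.
#9: not dominated (best 0-60).

#1, #3, #4, #5, #6, #7, #8, #9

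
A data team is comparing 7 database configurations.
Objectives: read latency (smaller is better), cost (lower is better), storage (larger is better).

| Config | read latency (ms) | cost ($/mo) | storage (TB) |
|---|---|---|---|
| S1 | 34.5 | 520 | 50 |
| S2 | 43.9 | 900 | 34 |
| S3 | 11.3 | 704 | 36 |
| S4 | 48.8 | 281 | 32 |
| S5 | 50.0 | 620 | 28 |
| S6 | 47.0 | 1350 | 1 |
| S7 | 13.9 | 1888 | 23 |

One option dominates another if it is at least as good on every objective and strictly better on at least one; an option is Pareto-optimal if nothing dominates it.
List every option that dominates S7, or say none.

S3: read latency 11.3≤13.9, cost 704≤1888, storage 36≥23 — dominates S7.
Others (S1, S2, S4, S5, S6) are each worse than S7 on at least one objective.

S3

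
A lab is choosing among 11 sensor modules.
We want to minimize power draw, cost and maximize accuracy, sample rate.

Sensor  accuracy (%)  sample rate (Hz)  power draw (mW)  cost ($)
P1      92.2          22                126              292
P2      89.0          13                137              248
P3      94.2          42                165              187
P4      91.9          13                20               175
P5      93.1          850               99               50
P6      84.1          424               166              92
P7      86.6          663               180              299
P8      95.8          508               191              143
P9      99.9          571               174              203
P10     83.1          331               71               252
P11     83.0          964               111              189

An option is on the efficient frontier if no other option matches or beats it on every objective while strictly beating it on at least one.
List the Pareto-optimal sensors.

P1: dominated by P5 (accuracy 93.1≥92.2, sample rate 850≥22, power draw 99≤126, cost 50≤292).
P2: dominated by P4 (accuracy 91.9≥89.0, sample rate 13≥13, power draw 20≤137, cost 175≤248).
P3: not dominated.
P4: not dominated (best power draw).
P5: not dominated (best cost).
P6: dominated by P5 (accuracy 93.1≥84.1, sample rate 850≥424, power draw 99≤166, cost 50≤92).
P7: dominated by P5 (accuracy 93.1≥86.6, sample rate 850≥663, power draw 99≤180, cost 50≤299).
P8: not dominated.
P9: not dominated (best accuracy).
P10: not dominated.
P11: not dominated (best sample rate).

P3, P4, P5, P8, P9, P10, P11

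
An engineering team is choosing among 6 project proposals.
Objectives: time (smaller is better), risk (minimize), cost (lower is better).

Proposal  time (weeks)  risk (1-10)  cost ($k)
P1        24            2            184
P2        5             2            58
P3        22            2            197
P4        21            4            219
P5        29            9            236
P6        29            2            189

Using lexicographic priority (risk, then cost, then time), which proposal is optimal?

P2

First minimize risk: best is 2, kept {P1, P2, P3, P6}.
Then minimize cost: best is 58, kept {P2}.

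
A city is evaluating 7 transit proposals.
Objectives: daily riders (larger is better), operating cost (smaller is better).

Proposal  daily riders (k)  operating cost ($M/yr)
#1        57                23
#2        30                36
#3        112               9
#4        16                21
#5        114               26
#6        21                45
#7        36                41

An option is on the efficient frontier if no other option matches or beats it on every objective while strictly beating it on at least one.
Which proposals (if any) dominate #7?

#1: daily riders 57≥36, operating cost 23≤41 — dominates #7.
#3: daily riders 112≥36, operating cost 9≤41 — dominates #7.
#5: daily riders 114≥36, operating cost 26≤41 — dominates #7.
Others (#2, #4, #6) are each worse than #7 on at least one objective.

#1, #3, #5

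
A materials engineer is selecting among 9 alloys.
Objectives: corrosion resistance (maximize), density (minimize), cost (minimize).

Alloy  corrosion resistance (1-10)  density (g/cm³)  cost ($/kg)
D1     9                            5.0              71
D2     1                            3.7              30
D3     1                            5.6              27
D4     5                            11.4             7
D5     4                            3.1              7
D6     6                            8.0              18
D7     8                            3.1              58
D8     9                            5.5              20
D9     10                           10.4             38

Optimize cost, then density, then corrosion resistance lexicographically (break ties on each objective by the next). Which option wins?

First minimize cost: best is 7, kept {D4, D5}.
Then minimize density: best is 3.1, kept {D5}.

D5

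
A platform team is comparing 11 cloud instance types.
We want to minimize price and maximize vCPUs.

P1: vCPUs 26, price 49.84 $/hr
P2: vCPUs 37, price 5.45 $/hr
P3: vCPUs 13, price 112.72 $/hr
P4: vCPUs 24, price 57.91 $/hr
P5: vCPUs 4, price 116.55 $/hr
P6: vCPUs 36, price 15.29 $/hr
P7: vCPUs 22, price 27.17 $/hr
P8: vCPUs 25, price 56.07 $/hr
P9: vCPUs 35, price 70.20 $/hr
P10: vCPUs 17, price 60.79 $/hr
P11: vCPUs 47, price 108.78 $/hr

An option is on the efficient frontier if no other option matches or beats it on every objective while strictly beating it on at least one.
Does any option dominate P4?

Yes

P1 vs P4: vCPUs 26≥24, price 49.84≤57.91 — P1 is at least as good on every objective and strictly better on at least one, so P1 dominates P4.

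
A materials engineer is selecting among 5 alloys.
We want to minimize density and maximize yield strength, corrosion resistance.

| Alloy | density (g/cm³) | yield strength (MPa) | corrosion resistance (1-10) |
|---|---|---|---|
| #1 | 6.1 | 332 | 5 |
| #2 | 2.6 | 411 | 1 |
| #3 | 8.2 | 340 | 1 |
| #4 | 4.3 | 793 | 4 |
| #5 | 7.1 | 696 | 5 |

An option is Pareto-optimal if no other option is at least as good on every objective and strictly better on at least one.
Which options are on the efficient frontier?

#1: not dominated.
#2: not dominated (best density).
#3: dominated by #2 (density 2.6≤8.2, yield strength 411≥340, corrosion resistance 1≥1).
#4: not dominated (best yield strength).
#5: not dominated.

#1, #2, #4, #5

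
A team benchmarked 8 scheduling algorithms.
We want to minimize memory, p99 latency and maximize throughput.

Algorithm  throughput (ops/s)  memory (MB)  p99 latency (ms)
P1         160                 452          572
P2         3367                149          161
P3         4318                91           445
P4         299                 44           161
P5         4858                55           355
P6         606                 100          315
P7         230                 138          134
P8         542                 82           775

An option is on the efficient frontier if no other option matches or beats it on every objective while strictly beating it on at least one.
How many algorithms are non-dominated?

5

P1: dominated by P2 (throughput 3367≥160, memory 149≤452, p99 latency 161≤572).
P2: not dominated.
P3: dominated by P5 (throughput 4858≥4318, memory 55≤91, p99 latency 355≤445).
P4: not dominated (best memory).
P5: not dominated (best throughput).
P6: not dominated.
P7: not dominated (best p99 latency).
P8: dominated by P5 (throughput 4858≥542, memory 55≤82, p99 latency 355≤775).
Pareto-optimal: P2, P4, P5, P6, P7 → 5.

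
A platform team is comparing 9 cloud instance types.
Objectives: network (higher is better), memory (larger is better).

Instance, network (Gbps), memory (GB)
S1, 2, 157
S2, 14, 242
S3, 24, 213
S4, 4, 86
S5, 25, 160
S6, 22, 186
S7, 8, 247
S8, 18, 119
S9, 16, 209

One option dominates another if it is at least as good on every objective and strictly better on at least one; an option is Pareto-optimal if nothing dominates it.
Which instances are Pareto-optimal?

S1: dominated by S2 (network 14≥2, memory 242≥157).
S2: not dominated.
S3: not dominated.
S4: dominated by S2 (network 14≥4, memory 242≥86).
S5: not dominated (best network).
S6: dominated by S3 (network 24≥22, memory 213≥186).
S7: not dominated (best memory).
S8: dominated by S3 (network 24≥18, memory 213≥119).
S9: dominated by S3 (network 24≥16, memory 213≥209).

S2, S3, S5, S7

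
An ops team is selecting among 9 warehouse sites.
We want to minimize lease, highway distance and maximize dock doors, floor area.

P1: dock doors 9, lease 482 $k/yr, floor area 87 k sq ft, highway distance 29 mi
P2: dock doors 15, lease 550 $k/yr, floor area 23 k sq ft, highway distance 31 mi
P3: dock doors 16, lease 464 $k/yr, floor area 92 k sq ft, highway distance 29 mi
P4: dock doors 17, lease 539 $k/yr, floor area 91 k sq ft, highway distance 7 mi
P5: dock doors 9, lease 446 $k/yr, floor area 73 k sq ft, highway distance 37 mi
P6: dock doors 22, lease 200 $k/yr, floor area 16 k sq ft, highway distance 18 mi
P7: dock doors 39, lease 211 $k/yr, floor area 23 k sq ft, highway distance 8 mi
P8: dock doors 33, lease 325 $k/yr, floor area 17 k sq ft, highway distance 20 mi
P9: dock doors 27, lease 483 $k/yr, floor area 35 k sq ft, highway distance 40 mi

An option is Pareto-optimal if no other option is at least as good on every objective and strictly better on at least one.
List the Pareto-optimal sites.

P3, P4, P5, P6, P7, P9

P1: dominated by P3 (dock doors 16≥9, lease 464≤482, floor area 92≥87, highway distance 29≤29).
P2: dominated by P3 (dock doors 16≥15, lease 464≤550, floor area 92≥23, highway distance 29≤31).
P3: not dominated (best floor area).
P4: not dominated (best highway distance).
P5: not dominated.
P6: not dominated (best lease).
P7: not dominated (best dock doors).
P8: dominated by P7 (dock doors 39≥33, lease 211≤325, floor area 23≥17, highway distance 8≤20).
P9: not dominated.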